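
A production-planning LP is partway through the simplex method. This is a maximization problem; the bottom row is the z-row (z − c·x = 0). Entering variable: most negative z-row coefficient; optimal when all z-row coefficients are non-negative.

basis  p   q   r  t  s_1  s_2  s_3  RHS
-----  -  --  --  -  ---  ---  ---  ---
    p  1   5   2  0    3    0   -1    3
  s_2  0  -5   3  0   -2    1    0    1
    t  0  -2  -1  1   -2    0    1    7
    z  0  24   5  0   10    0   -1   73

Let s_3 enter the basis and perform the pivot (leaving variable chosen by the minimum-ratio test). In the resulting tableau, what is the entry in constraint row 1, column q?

Ratio test on column s_3 — row 1: entry -1 ≤ 0; row 2: entry 0 ≤ 0; row 3: 7/1 = 7. Minimum is 7 at row 3 (t leaves); pivot element 1.
Divide row 3 by 1; eliminate column s_3 from the other rows.
Row 1 update in column q: 5 − (-1)·(-2) = 3.

3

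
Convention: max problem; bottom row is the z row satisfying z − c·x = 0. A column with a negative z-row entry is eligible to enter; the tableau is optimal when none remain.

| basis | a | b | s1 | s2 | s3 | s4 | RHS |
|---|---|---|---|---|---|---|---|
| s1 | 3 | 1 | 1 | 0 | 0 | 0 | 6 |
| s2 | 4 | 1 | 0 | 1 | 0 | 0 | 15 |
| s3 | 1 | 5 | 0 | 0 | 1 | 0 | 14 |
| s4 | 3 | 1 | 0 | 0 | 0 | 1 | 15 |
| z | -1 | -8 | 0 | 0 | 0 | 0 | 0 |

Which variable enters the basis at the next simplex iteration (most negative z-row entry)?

b

Negative z-row entries: a: -1, b: -8.
The most negative is -8 in column b, so b enters.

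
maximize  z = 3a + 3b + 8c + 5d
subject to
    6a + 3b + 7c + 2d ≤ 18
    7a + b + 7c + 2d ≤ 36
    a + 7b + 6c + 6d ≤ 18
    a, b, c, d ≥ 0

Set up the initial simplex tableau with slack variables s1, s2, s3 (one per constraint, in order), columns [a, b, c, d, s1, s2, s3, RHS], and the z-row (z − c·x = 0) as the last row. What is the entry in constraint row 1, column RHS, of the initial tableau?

18

The RHS of constraint 1 is b_1 = 18.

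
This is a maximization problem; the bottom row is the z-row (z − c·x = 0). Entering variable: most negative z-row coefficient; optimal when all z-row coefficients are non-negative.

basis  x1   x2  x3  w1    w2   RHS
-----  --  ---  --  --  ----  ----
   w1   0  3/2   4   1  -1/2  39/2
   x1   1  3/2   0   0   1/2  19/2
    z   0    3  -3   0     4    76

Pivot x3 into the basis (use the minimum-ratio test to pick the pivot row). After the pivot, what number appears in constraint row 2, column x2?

Ratio test on column x3 — row 1: (39/2)/4 = 39/8; row 2: entry 0 ≤ 0. Minimum is 39/8 at row 1 (w1 leaves); pivot element 4.
Divide row 1 by 4; eliminate column x3 from the other rows.
Row 2 update in column x2: 3/2 − 0·(3/8) = 3/2.

3/2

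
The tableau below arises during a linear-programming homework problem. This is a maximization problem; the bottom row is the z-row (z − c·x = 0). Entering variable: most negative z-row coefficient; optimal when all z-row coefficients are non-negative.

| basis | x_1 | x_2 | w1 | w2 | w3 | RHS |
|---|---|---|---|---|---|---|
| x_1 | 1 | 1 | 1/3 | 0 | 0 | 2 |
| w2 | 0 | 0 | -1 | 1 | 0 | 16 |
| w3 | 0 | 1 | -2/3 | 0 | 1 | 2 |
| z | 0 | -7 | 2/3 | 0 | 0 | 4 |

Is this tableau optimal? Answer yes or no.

The z-row has a negative entry -7 in column x_2, so it is not optimal.

no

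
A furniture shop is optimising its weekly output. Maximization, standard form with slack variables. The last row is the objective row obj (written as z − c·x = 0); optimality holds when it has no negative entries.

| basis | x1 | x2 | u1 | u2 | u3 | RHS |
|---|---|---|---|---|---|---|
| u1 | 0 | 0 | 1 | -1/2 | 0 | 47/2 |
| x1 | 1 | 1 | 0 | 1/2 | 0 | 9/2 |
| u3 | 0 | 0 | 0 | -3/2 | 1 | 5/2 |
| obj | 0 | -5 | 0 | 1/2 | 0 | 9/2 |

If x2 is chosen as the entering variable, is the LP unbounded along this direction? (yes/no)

Column x2 has positive entries in row(s) 2, so the ratio test bounds it — not unbounded.

no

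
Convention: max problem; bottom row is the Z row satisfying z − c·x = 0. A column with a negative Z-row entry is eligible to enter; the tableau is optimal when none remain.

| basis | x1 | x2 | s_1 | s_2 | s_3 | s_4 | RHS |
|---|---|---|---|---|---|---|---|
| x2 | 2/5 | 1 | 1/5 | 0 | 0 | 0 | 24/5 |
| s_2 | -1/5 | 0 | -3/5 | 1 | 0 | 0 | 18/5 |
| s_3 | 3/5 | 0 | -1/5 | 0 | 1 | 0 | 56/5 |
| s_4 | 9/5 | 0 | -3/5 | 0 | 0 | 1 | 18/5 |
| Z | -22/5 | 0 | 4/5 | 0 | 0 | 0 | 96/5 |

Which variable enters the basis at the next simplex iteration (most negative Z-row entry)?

x1

Negative Z-row entries: x1: -22/5.
The most negative is -22/5 in column x1, so x1 enters.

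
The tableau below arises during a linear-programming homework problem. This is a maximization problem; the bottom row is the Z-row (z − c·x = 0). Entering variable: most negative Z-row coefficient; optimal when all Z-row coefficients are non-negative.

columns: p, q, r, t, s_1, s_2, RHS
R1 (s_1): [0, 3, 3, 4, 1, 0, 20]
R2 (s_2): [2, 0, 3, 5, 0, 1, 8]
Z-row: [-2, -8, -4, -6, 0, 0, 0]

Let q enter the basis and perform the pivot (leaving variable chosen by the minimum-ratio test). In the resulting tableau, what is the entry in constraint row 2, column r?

3

Ratio test on column q — row 1: 20/3 = 20/3; row 2: entry 0 ≤ 0. Minimum is 20/3 at row 1 (s_1 leaves); pivot element 3.
Divide row 1 by 3; eliminate column q from the other rows.
Row 2 update in column r: 3 − 0·1 = 3.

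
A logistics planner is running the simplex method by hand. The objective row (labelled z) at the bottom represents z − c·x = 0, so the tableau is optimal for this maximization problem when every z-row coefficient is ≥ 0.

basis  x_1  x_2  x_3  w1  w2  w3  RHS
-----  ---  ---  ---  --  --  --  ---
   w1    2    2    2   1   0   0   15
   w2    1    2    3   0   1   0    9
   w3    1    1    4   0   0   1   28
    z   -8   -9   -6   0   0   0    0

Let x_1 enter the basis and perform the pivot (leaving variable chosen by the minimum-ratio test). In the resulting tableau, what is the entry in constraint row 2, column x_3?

Ratio test on column x_1 — row 1: 15/2 = 15/2; row 2: 9/1 = 9; row 3: 28/1 = 28. Minimum is 15/2 at row 1 (w1 leaves); pivot element 2.
Divide row 1 by 2; eliminate column x_1 from the other rows.
Row 2 update in column x_3: 3 − 1·1 = 2.

2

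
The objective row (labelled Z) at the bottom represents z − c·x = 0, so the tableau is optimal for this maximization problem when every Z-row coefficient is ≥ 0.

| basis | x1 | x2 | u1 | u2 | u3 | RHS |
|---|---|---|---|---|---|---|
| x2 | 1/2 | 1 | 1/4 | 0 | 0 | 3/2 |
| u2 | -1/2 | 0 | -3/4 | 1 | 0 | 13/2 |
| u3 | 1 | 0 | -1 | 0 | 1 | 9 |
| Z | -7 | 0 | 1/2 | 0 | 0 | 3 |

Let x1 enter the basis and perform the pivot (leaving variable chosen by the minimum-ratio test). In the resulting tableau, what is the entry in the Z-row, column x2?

14

Ratio test on column x1 — row 1: (3/2)/(1/2) = 3; row 2: entry -1/2 ≤ 0; row 3: 9/1 = 9. Minimum is 3 at row 1 (x2 leaves); pivot element 1/2.
Divide row 1 by 1/2; eliminate column x1 from the other rows.
Z-row update in column x2: 0 − (-7)·2 = 14.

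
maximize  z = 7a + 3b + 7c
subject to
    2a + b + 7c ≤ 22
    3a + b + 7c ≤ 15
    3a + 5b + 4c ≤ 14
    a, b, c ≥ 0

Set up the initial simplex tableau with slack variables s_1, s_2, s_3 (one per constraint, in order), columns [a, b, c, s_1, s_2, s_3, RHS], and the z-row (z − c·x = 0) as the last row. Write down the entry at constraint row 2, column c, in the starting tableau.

Constraint 2 has coefficient 7 on c.

7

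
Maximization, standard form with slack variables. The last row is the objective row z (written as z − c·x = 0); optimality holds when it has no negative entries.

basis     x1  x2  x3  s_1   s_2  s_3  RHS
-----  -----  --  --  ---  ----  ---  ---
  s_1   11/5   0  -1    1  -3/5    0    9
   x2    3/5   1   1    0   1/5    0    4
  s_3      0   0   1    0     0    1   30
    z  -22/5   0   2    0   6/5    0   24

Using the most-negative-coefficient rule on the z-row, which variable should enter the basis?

x1

Negative z-row entries: x1: -22/5.
The most negative is -22/5 in column x1, so x1 enters.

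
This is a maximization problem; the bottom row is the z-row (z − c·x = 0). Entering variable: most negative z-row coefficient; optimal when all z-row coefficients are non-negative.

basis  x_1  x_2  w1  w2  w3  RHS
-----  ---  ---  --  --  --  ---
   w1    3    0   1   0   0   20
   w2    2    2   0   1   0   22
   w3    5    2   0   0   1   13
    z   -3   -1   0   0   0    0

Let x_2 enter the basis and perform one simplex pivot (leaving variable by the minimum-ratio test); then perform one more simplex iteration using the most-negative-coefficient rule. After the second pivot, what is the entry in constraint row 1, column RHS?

61/5

Ratio test on column x_2 — row 1: entry 0 ≤ 0; row 2: 22/2 = 11; row 3: 13/2 = 13/2. Minimum is 13/2 at row 3 (w3 leaves); pivot element 2.
Divide row 3 by 2; eliminate column x_2 from the other rows.
Second iteration: most negative z-row entry is -1/2 in column x_1, so x_1 enters.
Ratio test on column x_1 — row 1: 20/3 = 20/3; row 2: entry -3 ≤ 0; row 3: (13/2)/(5/2) = 13/5. Minimum is 13/5 at row 3 (x_2 leaves); pivot element 5/2.
Divide row 3 by 5/2; eliminate column x_1 from the other rows.
After both pivots, the entry at constraint row 1, column RHS is 61/5.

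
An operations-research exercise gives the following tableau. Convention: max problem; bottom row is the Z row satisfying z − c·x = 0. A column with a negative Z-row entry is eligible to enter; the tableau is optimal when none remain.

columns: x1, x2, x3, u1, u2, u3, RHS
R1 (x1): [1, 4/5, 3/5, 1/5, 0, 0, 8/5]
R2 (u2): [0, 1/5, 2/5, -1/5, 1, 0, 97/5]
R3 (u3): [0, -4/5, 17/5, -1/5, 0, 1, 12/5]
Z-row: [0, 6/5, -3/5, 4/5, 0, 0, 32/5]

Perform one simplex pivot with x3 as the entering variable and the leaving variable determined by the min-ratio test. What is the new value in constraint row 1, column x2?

Ratio test on column x3 — row 1: (8/5)/(3/5) = 8/3; row 2: (97/5)/(2/5) = 97/2; row 3: (12/5)/(17/5) = 12/17. Minimum is 12/17 at row 3 (u3 leaves); pivot element 17/5.
Divide row 3 by 17/5; eliminate column x3 from the other rows.
Row 1 update in column x2: 4/5 − (3/5)·(-4/17) = 16/17.

16/17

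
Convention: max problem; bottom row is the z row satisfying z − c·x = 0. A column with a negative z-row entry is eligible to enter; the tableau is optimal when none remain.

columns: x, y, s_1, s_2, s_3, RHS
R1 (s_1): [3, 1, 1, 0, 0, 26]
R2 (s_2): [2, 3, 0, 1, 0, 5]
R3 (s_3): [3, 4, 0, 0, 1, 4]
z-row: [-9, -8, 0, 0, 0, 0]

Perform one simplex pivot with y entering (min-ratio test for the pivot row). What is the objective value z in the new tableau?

8

Ratio test on column y — row 1: 26/1 = 26; row 2: 5/3 = 5/3; row 3: 4/4 = 1. Minimum is 1 at row 3 (s_3 leaves); pivot element 4.
Pivot on row 3; the z-row RHS becomes 0 − (-8)·1 = 8.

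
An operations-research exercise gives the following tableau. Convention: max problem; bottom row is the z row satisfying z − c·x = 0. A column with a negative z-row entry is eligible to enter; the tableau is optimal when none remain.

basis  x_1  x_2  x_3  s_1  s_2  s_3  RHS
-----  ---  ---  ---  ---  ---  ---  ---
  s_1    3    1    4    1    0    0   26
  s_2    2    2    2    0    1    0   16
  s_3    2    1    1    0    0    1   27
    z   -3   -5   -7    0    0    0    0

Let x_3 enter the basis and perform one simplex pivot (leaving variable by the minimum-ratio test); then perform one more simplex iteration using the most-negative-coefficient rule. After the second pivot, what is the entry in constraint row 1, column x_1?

Ratio test on column x_3 — row 1: 26/4 = 13/2; row 2: 16/2 = 8; row 3: 27/1 = 27. Minimum is 13/2 at row 1 (s_1 leaves); pivot element 4.
Divide row 1 by 4; eliminate column x_3 from the other rows.
Second iteration: most negative z-row entry is -13/4 in column x_2, so x_2 enters.
Ratio test on column x_2 — row 1: (13/2)/(1/4) = 26; row 2: 3/(3/2) = 2; row 3: (41/2)/(3/4) = 82/3. Minimum is 2 at row 2 (s_2 leaves); pivot element 3/2.
Divide row 2 by 3/2; eliminate column x_2 from the other rows.
After both pivots, the entry at constraint row 1, column x_1 is 2/3.

2/3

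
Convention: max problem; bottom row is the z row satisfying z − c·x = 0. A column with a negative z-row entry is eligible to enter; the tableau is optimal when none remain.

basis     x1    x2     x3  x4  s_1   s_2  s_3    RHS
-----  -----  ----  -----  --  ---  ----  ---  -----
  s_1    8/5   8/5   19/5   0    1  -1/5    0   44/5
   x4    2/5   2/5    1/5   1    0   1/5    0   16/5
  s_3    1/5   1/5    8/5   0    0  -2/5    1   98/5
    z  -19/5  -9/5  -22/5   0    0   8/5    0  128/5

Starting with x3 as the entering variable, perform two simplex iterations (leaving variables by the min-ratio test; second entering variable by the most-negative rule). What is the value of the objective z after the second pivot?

Ratio test on column x3 — row 1: (44/5)/(19/5) = 44/19; row 2: (16/5)/(1/5) = 16; row 3: (98/5)/(8/5) = 49/4. Minimum is 44/19 at row 1 (s_1 leaves); pivot element 19/5.
Pivot on row 1; the z-row RHS becomes 128/5 − (-22/5)·(44/19) = 680/19.
Next entering variable (most negative z-row entry -37/19): x1.
Ratio test on column x1 — row 1: (44/19)/(8/19) = 11/2; row 2: (52/19)/(6/19) = 26/3; row 3: entry -9/19 ≤ 0. Minimum is 11/2 at row 1 (x3 leaves); pivot element 8/19.
After the second pivot the z-row RHS is 680/19 − (-37/19)·(11/2) = 93/2.

93/2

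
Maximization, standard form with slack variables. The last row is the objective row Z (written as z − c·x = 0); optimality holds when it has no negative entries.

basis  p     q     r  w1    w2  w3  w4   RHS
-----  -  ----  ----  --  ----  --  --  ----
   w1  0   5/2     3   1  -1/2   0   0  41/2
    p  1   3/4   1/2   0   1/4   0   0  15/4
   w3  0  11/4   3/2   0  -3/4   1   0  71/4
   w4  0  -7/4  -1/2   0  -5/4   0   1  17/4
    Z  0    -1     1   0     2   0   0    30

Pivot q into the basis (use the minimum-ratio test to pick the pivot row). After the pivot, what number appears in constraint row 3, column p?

Ratio test on column q — row 1: (41/2)/(5/2) = 41/5; row 2: (15/4)/(3/4) = 5; row 3: (71/4)/(11/4) = 71/11; row 4: entry -7/4 ≤ 0. Minimum is 5 at row 2 (p leaves); pivot element 3/4.
Divide row 2 by 3/4; eliminate column q from the other rows.
Row 3 update in column p: 0 − (11/4)·(4/3) = -11/3.

-11/3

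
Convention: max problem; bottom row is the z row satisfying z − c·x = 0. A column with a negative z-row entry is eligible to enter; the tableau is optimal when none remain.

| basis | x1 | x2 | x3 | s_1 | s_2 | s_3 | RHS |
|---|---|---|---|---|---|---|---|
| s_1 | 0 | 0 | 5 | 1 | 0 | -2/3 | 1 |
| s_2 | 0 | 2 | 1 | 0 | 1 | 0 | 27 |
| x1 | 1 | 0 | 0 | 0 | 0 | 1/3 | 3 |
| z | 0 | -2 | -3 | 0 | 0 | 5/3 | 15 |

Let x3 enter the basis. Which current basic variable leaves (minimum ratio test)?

s_1

Column x3 entries and ratios — s_1: 1/5 = 1/5; s_2: 27/1 = 27; x1: 0 ≤ 0, skip.
Smallest ratio is 1/5 in the row of s_1, so s_1 leaves.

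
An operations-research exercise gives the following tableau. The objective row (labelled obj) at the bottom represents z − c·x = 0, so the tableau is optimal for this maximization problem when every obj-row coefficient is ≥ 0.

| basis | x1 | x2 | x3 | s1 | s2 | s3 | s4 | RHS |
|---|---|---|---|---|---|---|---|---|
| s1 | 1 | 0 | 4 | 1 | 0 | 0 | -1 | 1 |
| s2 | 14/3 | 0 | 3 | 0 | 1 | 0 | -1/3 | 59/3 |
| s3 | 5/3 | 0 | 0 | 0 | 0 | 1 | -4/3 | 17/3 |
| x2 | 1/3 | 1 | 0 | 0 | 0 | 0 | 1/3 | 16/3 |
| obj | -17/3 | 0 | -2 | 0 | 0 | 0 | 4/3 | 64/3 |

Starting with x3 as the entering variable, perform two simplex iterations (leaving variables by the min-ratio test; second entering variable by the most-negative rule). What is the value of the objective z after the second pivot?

27

Ratio test on column x3 — row 1: 1/4 = 1/4; row 2: (59/3)/3 = 59/9; row 3: entry 0 ≤ 0; row 4: entry 0 ≤ 0. Minimum is 1/4 at row 1 (s1 leaves); pivot element 4.
Pivot on row 1; the obj-row RHS becomes 64/3 − (-2)·(1/4) = 131/6.
Next entering variable (most negative obj-row entry -31/6): x1.
Ratio test on column x1 — row 1: (1/4)/(1/4) = 1; row 2: (227/12)/(47/12) = 227/47; row 3: (17/3)/(5/3) = 17/5; row 4: (16/3)/(1/3) = 16. Minimum is 1 at row 1 (x3 leaves); pivot element 1/4.
After the second pivot the obj-row RHS is 131/6 − (-31/6)·1 = 27.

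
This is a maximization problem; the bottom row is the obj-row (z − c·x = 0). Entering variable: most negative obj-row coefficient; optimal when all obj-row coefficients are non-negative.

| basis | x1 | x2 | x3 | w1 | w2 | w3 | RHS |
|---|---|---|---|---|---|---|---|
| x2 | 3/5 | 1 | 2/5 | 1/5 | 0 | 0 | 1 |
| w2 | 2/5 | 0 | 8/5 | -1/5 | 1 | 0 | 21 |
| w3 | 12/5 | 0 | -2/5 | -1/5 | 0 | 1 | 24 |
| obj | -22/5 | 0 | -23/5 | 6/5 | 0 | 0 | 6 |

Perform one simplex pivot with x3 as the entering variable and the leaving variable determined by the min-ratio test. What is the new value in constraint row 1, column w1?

1/2

Ratio test on column x3 — row 1: 1/(2/5) = 5/2; row 2: 21/(8/5) = 105/8; row 3: entry -2/5 ≤ 0. Minimum is 5/2 at row 1 (x2 leaves); pivot element 2/5.
Divide row 1 by 2/5; eliminate column x3 from the other rows.
In the new row 1, the w1 entry is the old entry divided by the pivot: (1/5)/(2/5) = 1/2.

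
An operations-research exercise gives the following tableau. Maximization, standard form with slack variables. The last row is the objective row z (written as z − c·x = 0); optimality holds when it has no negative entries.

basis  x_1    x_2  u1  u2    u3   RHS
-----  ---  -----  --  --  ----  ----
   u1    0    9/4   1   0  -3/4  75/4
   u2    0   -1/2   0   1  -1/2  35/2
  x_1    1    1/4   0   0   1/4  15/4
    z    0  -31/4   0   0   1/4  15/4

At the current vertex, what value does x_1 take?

15/4

x_1 is basic (row 3); its value is the RHS of that row, 15/4.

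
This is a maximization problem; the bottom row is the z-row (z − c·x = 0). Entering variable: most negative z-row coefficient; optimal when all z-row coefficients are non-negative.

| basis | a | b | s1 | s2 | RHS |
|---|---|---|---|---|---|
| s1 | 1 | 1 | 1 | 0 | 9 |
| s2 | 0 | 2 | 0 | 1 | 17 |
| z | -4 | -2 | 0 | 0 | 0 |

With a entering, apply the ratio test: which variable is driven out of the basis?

Column a entries and ratios — s1: 9/1 = 9; s2: 0 ≤ 0, skip.
Smallest ratio is 9 in the row of s1, so s1 leaves.

s1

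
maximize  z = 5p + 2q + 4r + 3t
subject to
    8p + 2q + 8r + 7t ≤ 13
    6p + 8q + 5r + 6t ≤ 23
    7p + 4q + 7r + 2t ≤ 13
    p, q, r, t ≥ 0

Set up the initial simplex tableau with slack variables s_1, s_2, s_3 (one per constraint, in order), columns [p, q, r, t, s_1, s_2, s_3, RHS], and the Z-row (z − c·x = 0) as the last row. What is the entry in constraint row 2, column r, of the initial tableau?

Constraint 2 has coefficient 5 on r.

5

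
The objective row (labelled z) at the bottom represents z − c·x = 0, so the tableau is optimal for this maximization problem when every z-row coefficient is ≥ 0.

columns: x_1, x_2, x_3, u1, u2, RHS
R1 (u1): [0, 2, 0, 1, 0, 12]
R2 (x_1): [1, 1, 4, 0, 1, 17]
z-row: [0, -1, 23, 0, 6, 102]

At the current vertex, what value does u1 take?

12

u1 is basic (row 1); its value is the RHS of that row, 12.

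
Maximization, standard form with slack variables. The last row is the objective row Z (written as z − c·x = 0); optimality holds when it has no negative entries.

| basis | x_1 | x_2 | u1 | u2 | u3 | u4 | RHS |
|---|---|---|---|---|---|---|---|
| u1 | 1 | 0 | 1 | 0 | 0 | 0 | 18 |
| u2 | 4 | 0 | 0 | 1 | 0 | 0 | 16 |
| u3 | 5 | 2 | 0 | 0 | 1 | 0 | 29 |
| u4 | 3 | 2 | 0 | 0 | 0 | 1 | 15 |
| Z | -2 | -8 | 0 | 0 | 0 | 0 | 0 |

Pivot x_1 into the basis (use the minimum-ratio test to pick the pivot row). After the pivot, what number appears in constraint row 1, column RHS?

Ratio test on column x_1 — row 1: 18/1 = 18; row 2: 16/4 = 4; row 3: 29/5 = 29/5; row 4: 15/3 = 5. Minimum is 4 at row 2 (u2 leaves); pivot element 4.
Divide row 2 by 4; eliminate column x_1 from the other rows.
Row 1 update in column RHS: 18 − 1·4 = 14.

14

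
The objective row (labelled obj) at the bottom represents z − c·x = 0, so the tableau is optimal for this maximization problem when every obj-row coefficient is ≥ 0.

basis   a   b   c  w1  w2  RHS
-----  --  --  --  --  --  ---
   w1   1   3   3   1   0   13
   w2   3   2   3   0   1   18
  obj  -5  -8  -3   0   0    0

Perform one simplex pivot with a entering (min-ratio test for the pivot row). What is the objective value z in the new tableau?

30

Ratio test on column a — row 1: 13/1 = 13; row 2: 18/3 = 6. Minimum is 6 at row 2 (w2 leaves); pivot element 3.
Pivot on row 2; the obj-row RHS becomes 0 − (-5)·6 = 30.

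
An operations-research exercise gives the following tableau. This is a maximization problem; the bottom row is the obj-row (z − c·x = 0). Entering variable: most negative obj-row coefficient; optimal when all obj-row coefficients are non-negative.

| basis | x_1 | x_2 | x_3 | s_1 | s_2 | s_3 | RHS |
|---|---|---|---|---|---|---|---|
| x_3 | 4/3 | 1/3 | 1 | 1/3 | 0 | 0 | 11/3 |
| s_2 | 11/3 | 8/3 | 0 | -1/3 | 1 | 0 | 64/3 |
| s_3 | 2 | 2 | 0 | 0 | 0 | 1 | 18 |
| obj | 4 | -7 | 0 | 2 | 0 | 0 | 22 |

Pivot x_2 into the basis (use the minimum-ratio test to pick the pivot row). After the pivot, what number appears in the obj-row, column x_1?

Ratio test on column x_2 — row 1: (11/3)/(1/3) = 11; row 2: (64/3)/(8/3) = 8; row 3: 18/2 = 9. Minimum is 8 at row 2 (s_2 leaves); pivot element 8/3.
Divide row 2 by 8/3; eliminate column x_2 from the other rows.
obj-row update in column x_1: 4 − (-7)·(11/8) = 109/8.

109/8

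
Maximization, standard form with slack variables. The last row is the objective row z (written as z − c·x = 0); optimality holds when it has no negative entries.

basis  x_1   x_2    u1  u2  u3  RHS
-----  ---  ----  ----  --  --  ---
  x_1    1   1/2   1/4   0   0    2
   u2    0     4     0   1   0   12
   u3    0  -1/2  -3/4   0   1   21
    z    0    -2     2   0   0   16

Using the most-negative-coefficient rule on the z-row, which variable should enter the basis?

Negative z-row entries: x_2: -2.
The most negative is -2 in column x_2, so x_2 enters.

x_2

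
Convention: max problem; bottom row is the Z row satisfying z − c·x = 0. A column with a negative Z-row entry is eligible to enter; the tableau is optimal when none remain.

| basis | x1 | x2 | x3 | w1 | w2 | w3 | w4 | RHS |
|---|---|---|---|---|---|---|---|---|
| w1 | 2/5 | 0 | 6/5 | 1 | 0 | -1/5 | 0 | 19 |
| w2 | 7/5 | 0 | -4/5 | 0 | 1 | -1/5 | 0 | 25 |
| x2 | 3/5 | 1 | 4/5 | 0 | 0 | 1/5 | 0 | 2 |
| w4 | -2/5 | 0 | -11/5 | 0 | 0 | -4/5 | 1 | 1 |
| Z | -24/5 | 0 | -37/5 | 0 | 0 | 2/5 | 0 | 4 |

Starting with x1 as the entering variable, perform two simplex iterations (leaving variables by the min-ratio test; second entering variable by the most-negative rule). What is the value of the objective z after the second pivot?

45/2

Ratio test on column x1 — row 1: 19/(2/5) = 95/2; row 2: 25/(7/5) = 125/7; row 3: 2/(3/5) = 10/3; row 4: entry -2/5 ≤ 0. Minimum is 10/3 at row 3 (x2 leaves); pivot element 3/5.
Pivot on row 3; the Z-row RHS becomes 4 − (-24/5)·(10/3) = 20.
Next entering variable (most negative Z-row entry -1): x3.
Ratio test on column x3 — row 1: (53/3)/(2/3) = 53/2; row 2: entry -8/3 ≤ 0; row 3: (10/3)/(4/3) = 5/2; row 4: entry -5/3 ≤ 0. Minimum is 5/2 at row 3 (x1 leaves); pivot element 4/3.
After the second pivot the Z-row RHS is 20 − (-1)·(5/2) = 45/2.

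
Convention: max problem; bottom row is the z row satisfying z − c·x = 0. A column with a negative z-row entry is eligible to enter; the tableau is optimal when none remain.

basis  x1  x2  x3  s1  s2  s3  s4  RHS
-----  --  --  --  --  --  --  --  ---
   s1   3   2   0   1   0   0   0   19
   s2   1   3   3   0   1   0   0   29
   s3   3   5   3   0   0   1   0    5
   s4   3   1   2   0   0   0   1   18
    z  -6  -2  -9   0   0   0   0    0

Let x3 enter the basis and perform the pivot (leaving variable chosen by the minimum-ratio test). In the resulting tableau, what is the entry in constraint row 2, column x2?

-2

Ratio test on column x3 — row 1: entry 0 ≤ 0; row 2: 29/3 = 29/3; row 3: 5/3 = 5/3; row 4: 18/2 = 9. Minimum is 5/3 at row 3 (s3 leaves); pivot element 3.
Divide row 3 by 3; eliminate column x3 from the other rows.
Row 2 update in column x2: 3 − 3·(5/3) = -2.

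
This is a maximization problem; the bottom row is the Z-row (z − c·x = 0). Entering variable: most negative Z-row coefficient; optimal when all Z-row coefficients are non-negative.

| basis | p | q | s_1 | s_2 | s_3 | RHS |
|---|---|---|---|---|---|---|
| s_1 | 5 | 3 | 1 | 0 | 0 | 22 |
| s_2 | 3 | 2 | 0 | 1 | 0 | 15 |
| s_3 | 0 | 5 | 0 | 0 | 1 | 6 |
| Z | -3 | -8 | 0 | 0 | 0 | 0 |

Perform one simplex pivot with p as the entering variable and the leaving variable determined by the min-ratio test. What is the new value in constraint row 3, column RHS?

6

Ratio test on column p — row 1: 22/5 = 22/5; row 2: 15/3 = 5; row 3: entry 0 ≤ 0. Minimum is 22/5 at row 1 (s_1 leaves); pivot element 5.
Divide row 1 by 5; eliminate column p from the other rows.
Row 3 update in column RHS: 6 − 0·(22/5) = 6.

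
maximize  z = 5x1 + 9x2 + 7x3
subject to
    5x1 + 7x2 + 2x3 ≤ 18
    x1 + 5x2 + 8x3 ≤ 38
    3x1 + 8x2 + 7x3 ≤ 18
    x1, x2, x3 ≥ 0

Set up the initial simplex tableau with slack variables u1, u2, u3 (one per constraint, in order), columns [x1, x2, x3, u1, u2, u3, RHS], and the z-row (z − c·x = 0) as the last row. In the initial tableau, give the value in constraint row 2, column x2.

Constraint 2 has coefficient 5 on x2.

5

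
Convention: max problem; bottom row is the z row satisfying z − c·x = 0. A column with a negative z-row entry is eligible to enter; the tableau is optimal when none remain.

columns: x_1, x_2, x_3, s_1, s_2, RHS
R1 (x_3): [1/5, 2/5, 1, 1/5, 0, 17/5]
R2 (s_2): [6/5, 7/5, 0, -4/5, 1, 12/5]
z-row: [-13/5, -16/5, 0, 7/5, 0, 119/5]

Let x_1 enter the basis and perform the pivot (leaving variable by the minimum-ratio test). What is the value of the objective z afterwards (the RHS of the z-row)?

Ratio test on column x_1 — row 1: (17/5)/(1/5) = 17; row 2: (12/5)/(6/5) = 2. Minimum is 2 at row 2 (s_2 leaves); pivot element 6/5.
Pivot on row 2; the z-row RHS becomes 119/5 − (-13/5)·2 = 29.

29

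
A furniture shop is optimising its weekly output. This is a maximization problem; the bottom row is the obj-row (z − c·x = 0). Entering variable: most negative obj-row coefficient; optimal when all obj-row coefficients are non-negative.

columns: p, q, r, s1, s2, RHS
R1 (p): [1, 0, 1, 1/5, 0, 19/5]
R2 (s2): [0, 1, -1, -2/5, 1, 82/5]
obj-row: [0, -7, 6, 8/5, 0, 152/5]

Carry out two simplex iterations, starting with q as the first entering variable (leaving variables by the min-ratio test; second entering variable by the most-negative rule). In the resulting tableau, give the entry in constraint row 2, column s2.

Ratio test on column q — row 1: entry 0 ≤ 0; row 2: (82/5)/1 = 82/5. Minimum is 82/5 at row 2 (s2 leaves); pivot element 1.
Divide row 2 by 1; eliminate column q from the other rows.
Second iteration: most negative obj-row entry is -6/5 in column s1, so s1 enters.
Ratio test on column s1 — row 1: (19/5)/(1/5) = 19; row 2: entry -2/5 ≤ 0. Minimum is 19 at row 1 (p leaves); pivot element 1/5.
Divide row 1 by 1/5; eliminate column s1 from the other rows.
After both pivots, the entry at constraint row 2, column s2 is 1.

1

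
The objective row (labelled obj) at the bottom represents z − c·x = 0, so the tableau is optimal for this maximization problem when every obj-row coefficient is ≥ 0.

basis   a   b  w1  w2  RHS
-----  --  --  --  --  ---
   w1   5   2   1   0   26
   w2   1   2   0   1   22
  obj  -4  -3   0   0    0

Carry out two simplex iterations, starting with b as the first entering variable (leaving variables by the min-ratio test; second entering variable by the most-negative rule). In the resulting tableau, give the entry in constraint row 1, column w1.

Ratio test on column b — row 1: 26/2 = 13; row 2: 22/2 = 11. Minimum is 11 at row 2 (w2 leaves); pivot element 2.
Divide row 2 by 2; eliminate column b from the other rows.
Second iteration: most negative obj-row entry is -5/2 in column a, so a enters.
Ratio test on column a — row 1: 4/4 = 1; row 2: 11/(1/2) = 22. Minimum is 1 at row 1 (w1 leaves); pivot element 4.
Divide row 1 by 4; eliminate column a from the other rows.
After both pivots, the entry at constraint row 1, column w1 is 1/4.

1/4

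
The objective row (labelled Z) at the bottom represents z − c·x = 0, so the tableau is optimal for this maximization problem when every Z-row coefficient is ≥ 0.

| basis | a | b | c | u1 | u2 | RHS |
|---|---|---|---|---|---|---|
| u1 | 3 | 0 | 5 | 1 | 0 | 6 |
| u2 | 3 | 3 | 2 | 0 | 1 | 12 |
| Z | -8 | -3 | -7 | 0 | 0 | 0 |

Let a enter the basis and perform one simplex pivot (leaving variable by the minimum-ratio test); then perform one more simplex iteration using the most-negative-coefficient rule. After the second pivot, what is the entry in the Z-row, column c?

10/3

Ratio test on column a — row 1: 6/3 = 2; row 2: 12/3 = 4. Minimum is 2 at row 1 (u1 leaves); pivot element 3.
Divide row 1 by 3; eliminate column a from the other rows.
Second iteration: most negative Z-row entry is -3 in column b, so b enters.
Ratio test on column b — row 1: entry 0 ≤ 0; row 2: 6/3 = 2. Minimum is 2 at row 2 (u2 leaves); pivot element 3.
Divide row 2 by 3; eliminate column b from the other rows.
After both pivots, the entry at the Z-row, column c is 10/3.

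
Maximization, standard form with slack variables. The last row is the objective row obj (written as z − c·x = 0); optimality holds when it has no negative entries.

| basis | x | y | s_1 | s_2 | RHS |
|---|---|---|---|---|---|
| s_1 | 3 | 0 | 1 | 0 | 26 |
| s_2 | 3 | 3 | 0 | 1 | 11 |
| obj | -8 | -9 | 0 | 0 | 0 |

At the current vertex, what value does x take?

0

x is not in the basis, so in the current basic feasible solution x = 0.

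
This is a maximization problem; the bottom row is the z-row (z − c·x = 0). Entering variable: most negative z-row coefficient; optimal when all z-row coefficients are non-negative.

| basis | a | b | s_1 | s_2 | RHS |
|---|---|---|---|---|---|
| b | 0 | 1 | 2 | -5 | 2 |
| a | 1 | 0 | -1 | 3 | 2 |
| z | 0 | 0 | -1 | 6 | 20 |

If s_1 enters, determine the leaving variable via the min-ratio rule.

b

Column s_1 entries and ratios — b: 2/2 = 1; a: -1 ≤ 0, skip.
Smallest ratio is 1 in the row of b, so b leaves.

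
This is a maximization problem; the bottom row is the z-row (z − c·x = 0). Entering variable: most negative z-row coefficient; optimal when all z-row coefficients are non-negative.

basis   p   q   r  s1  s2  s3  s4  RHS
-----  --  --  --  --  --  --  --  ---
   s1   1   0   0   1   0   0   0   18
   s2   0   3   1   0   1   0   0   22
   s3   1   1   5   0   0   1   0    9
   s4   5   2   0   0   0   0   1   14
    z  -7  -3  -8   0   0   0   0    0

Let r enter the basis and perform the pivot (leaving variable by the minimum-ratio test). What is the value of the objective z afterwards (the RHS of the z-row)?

Ratio test on column r — row 1: entry 0 ≤ 0; row 2: 22/1 = 22; row 3: 9/5 = 9/5; row 4: entry 0 ≤ 0. Minimum is 9/5 at row 3 (s3 leaves); pivot element 5.
Pivot on row 3; the z-row RHS becomes 0 − (-8)·(9/5) = 72/5.

72/5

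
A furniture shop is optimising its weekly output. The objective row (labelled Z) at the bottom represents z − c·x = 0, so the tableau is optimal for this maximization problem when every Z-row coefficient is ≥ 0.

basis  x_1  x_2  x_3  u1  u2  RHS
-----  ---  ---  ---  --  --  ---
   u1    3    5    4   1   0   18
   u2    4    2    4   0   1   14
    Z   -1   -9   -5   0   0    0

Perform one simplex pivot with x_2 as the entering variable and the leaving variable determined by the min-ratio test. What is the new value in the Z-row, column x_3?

11/5

Ratio test on column x_2 — row 1: 18/5 = 18/5; row 2: 14/2 = 7. Minimum is 18/5 at row 1 (u1 leaves); pivot element 5.
Divide row 1 by 5; eliminate column x_2 from the other rows.
Z-row update in column x_3: -5 − (-9)·(4/5) = 11/5.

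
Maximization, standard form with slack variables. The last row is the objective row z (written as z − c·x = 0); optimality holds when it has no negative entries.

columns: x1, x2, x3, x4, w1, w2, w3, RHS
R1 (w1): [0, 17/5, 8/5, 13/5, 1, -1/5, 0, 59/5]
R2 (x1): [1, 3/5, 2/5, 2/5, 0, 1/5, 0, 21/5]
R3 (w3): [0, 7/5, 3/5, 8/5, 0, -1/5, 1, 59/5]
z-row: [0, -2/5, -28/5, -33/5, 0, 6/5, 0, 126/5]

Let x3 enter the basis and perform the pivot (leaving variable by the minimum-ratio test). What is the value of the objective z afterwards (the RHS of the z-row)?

133/2

Ratio test on column x3 — row 1: (59/5)/(8/5) = 59/8; row 2: (21/5)/(2/5) = 21/2; row 3: (59/5)/(3/5) = 59/3. Minimum is 59/8 at row 1 (w1 leaves); pivot element 8/5.
Pivot on row 1; the z-row RHS becomes 126/5 − (-28/5)·(59/8) = 133/2.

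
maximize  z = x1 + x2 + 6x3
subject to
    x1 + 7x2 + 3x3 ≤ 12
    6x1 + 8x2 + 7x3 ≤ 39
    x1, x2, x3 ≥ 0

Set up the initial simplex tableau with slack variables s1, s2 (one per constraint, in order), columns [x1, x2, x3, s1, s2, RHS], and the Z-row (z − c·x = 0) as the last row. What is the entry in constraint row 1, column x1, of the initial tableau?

Constraint 1 has coefficient 1 on x1.

1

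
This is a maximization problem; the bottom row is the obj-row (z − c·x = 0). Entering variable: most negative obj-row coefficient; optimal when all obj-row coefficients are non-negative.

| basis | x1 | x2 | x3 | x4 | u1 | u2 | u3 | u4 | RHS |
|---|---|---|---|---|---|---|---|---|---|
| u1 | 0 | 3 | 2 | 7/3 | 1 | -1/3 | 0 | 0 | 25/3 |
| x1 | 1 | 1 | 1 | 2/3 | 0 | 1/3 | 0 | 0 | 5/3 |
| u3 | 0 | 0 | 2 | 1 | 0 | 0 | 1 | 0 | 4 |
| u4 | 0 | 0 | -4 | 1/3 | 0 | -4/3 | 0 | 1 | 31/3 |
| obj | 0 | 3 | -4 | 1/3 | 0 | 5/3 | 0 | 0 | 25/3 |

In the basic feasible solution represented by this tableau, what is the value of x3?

0

x3 is not in the basis, so in the current basic feasible solution x3 = 0.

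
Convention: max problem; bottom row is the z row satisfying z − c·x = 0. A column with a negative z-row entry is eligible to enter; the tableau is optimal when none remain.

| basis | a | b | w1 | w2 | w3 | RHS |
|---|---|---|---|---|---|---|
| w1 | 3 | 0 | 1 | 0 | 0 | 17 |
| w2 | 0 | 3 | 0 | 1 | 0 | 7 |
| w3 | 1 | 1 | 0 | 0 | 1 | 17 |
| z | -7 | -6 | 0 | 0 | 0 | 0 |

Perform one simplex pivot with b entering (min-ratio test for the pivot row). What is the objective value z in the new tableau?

14

Ratio test on column b — row 1: entry 0 ≤ 0; row 2: 7/3 = 7/3; row 3: 17/1 = 17. Minimum is 7/3 at row 2 (w2 leaves); pivot element 3.
Pivot on row 2; the z-row RHS becomes 0 − (-6)·(7/3) = 14.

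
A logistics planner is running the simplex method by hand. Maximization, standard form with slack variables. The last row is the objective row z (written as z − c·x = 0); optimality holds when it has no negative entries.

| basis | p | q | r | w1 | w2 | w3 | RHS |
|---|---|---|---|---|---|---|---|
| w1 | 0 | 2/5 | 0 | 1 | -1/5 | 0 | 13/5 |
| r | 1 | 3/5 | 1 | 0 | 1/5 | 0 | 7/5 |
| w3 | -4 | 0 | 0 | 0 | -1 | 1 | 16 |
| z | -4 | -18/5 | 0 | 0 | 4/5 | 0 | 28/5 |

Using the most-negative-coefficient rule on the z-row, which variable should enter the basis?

Negative z-row entries: p: -4, q: -18/5.
The most negative is -4 in column p, so p enters.

p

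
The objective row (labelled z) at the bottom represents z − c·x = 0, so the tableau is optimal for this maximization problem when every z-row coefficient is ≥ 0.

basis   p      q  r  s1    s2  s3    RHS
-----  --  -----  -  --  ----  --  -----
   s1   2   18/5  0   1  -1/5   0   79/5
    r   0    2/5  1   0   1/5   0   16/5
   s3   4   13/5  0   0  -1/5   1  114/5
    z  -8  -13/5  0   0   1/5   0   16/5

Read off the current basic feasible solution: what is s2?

s2 is not in the basis, so in the current basic feasible solution s2 = 0.

0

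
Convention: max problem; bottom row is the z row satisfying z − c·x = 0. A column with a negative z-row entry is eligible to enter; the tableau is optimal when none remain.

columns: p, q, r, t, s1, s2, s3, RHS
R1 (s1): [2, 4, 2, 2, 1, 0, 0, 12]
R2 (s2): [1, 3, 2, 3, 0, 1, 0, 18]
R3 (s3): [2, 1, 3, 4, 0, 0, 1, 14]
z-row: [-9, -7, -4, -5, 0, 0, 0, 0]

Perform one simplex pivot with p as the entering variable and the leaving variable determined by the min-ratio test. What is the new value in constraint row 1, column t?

1

Ratio test on column p — row 1: 12/2 = 6; row 2: 18/1 = 18; row 3: 14/2 = 7. Minimum is 6 at row 1 (s1 leaves); pivot element 2.
Divide row 1 by 2; eliminate column p from the other rows.
In the new row 1, the t entry is the old entry divided by the pivot: 2/2 = 1.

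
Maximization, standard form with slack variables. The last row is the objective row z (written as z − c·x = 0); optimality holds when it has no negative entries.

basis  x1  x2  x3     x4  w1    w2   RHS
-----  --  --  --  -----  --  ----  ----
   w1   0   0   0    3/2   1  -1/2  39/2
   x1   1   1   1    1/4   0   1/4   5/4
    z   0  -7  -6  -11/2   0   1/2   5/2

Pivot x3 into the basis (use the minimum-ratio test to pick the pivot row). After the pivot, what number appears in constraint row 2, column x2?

Ratio test on column x3 — row 1: entry 0 ≤ 0; row 2: (5/4)/1 = 5/4. Minimum is 5/4 at row 2 (x1 leaves); pivot element 1.
Divide row 2 by 1; eliminate column x3 from the other rows.
In the new row 2, the x2 entry is the old entry divided by the pivot: 1/1 = 1.

1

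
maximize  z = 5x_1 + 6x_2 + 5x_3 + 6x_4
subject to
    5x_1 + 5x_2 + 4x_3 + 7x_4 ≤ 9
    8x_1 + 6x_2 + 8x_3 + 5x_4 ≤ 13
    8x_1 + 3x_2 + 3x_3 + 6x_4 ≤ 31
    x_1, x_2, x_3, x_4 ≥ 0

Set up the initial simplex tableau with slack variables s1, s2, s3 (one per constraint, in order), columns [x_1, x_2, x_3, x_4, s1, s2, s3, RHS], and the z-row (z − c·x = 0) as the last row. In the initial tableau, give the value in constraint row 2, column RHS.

The RHS of constraint 2 is b_2 = 13.

13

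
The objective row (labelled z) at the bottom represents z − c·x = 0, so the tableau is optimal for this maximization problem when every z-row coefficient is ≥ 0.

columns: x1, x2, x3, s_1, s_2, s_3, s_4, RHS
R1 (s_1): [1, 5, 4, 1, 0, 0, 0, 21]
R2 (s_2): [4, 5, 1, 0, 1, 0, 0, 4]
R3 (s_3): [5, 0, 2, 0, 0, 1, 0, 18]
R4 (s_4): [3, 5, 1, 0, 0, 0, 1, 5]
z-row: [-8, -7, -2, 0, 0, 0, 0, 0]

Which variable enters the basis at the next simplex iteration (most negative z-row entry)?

x1

Negative z-row entries: x1: -8, x2: -7, x3: -2.
The most negative is -8 in column x1, so x1 enters.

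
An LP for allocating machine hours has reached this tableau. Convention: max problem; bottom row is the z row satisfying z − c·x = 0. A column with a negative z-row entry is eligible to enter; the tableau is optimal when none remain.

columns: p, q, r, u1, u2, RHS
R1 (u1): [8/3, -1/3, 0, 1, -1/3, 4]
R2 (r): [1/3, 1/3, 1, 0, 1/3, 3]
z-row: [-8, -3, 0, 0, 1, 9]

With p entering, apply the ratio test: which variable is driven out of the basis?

u1

Column p entries and ratios — u1: 4/(8/3) = 3/2; r: 3/(1/3) = 9.
Smallest ratio is 3/2 in the row of u1, so u1 leaves.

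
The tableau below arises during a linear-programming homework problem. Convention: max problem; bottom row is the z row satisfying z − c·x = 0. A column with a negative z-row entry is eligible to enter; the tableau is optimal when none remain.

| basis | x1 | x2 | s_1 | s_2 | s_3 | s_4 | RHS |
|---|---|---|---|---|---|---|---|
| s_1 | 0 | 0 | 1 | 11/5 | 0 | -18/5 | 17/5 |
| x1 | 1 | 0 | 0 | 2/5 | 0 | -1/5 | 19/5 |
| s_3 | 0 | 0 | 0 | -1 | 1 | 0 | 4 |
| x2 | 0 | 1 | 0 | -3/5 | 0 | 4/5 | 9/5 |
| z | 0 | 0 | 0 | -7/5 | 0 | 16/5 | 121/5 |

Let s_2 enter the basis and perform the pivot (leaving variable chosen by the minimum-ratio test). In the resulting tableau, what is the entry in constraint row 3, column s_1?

5/11

Ratio test on column s_2 — row 1: (17/5)/(11/5) = 17/11; row 2: (19/5)/(2/5) = 19/2; row 3: entry -1 ≤ 0; row 4: entry -3/5 ≤ 0. Minimum is 17/11 at row 1 (s_1 leaves); pivot element 11/5.
Divide row 1 by 11/5; eliminate column s_2 from the other rows.
Row 3 update in column s_1: 0 − (-1)·(5/11) = 5/11.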